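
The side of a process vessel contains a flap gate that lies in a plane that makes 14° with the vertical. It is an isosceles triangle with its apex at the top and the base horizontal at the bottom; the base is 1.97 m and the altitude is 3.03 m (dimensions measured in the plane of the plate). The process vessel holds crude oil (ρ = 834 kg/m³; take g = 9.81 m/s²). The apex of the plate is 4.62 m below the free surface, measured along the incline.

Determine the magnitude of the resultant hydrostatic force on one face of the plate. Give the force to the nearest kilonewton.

F ≈ 157 kN

γ = ρg = 834 × 9.81 / 1000 = 8.18154 kN/m³.
The plate makes 14° with the vertical, i.e. θ = 90° − 14° = 76° to the horizontal. Measuring y along the incline from the free-surface line, vertical depth h = y·sinθ with sinθ = 0.970296.
With the apex up, the centroid sits 2h/3 = 2 × 3.03/3 = 2.02 m below the apex, so y_c = 4.62 + 2.02 = 6.64 m and h_c = 6.64 × 0.970296 = 6.44277 m.
A = ½ × 1.97 × 3.03 = 2.98455 m².
Resultant F = γ·h_c·A = 8.18154 × 6.44277 × 2.98455 = 157.321 kN.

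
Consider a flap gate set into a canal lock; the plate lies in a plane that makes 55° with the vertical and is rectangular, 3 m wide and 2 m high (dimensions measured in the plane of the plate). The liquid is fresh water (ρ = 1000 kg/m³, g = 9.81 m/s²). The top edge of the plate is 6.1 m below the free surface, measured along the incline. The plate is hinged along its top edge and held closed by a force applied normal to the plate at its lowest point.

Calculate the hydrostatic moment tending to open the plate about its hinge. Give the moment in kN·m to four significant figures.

M ≈ 251.0 kN·m

γ = ρg = 1000 × 9.81 = 9810 N/m³ = 9.81 kN/m³.
The plate makes 55° with the vertical, i.e. θ = 90° − 55° = 35° to the horizontal. Measuring y along the incline from the free-surface line, vertical depth h = y·sinθ with sinθ = 0.573576.
The centroid lies 2/2 = 1 m below the top edge, so y_c = 6.1 + 1 = 7.1 m and h_c = 7.1 × 0.573576 = 4.07239 m.
A = 3 × 2 = 6 m².
Resultant F = γ·h_c·A = 9.81 × 4.07239 × 6 = 239.701 kN.
I_c = b·h³/12 = 3 × 2³/12 = 2 m⁴.
Centre of pressure: y_p = y_c + I_c/(y_c·A) = 7.1 + 2/(7.1 × 6) = 7.1 + 0.0469484 = 7.14695 m along the plane.
The resultant acts 1 + 0.0469484 = 1.04695 m (along the plate) below the hinge at the top edge, so the moment about the hinge is M = F × 1.04695 = 239.701 × 1.04695 = 250.955 kN·m.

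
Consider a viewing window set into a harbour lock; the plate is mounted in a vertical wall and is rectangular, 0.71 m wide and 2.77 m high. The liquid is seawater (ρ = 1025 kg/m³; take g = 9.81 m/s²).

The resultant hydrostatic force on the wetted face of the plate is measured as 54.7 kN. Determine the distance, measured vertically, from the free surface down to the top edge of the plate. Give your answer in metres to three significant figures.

d_top ≈ 1.38 m

γ = ρg = 1025 × 9.81 / 1000 = 10.05525 kN/m³.
A = 0.71 × 2.77 = 1.9667 m².
From F = γ·h_c·A, the centroid depth is h_c = 54.7/(10.05525 × 1.9667) = 2.76603 m.
The centroid lies 2.77/2 = 1.385 m below the top edge, so the top edge sits at h_top = 2.76603 − 1.385 = 1.38103 m below the surface.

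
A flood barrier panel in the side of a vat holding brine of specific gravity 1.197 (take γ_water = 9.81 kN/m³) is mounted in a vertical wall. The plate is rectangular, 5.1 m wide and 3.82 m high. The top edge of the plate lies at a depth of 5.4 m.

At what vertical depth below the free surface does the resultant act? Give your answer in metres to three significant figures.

γ = 1.197 × 9.81 = 11.74257 kN/m³.
The centroid lies 3.82/2 = 1.91 m below the top edge, so the centroid depth is h_c = 5.4 + 1.91 = 7.31 m.
A = 5.1 × 3.82 = 19.482 m².
Resultant F = γ·h_c·A = 11.74257 × 7.31 × 19.482 = 1672.3 kN.
I_c = b·h³/12 = 5.1 × 3.82³/12 = 23.6908 m⁴.
Centre of pressure: y_p = y_c + I_c/(y_c·A) = 7.31 + 23.6908/(7.31 × 19.482) = 7.31 + 0.166352 = 7.47635 m along the plane.

h_p = 7.48 m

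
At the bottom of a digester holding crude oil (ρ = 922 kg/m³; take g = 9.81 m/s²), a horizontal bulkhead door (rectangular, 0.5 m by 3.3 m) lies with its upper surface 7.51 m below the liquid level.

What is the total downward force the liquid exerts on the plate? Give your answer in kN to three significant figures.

F ≈ 112 kN

γ = ρg = 922 × 9.81 / 1000 = 9.04482 kN/m³.
The plate is horizontal, so pressure is uniform at p = γ·h = 9.04482 × 7.51 = 67.9266 kN/m².
A = 0.5 × 3.3 = 1.65 m².
F = p·A = 67.9266 × 1.65 = 112.079 kN.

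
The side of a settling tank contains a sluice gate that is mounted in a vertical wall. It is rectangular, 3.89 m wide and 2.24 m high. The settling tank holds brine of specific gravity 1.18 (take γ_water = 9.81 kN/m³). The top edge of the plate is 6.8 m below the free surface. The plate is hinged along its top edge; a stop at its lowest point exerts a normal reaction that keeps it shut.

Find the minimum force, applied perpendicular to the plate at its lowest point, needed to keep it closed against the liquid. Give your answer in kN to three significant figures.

P ≈ 418 kN

γ = 1.18 × 9.81 = 11.5758 kN/m³.
The centroid lies 2.24/2 = 1.12 m below the top edge, so the centroid depth is h_c = 6.8 + 1.12 = 7.92 m.
A = 3.89 × 2.24 = 8.7136 m².
Resultant F = γ·h_c·A = 11.5758 × 7.92 × 8.7136 = 798.866 kN.
I_c = b·h³/12 = 3.89 × 2.24³/12 = 3.64345 m⁴.
Centre of pressure: y_p = y_c + I_c/(y_c·A) = 7.92 + 3.64345/(7.92 × 8.7136) = 7.92 + 0.0527947 = 7.97279 m along the plane.
The resultant acts 1.12 + 0.0527947 = 1.17279 m (along the plate) below the hinge at the top edge, so the moment about the hinge is M = F × 1.17279 = 798.866 × 1.17279 = 936.902 kN·m.
A normal force at the bottom, 2.24 m from the hinge, must supply this moment: P = 936.902/2.24 = 418.26 kN.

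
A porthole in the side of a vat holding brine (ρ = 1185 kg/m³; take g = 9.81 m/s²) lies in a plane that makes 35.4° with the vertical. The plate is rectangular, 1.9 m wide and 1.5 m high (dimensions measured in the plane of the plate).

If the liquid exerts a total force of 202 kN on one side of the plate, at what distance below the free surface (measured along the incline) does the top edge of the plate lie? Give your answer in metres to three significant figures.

γ = ρg = 1185 × 9.81 / 1000 = 11.62485 kN/m³.
A = 1.9 × 1.5 = 2.85 m².
From F = γ·h_c·A, the centroid depth is h_c = 202/(11.62485 × 2.85) = 6.09704 m.
The plate makes 35.4° with the vertical, i.e. θ = 90° − 35.4° = 54.6° to the horizontal. Measuring y along the incline from the free-surface line, vertical depth h = y·sinθ with sinθ = 0.815128.
Along the incline, y_c = h_c/sinθ = 6.09704/0.815128 = 7.47986 m.
The centroid lies 1.5/2 = 0.75 m below the top edge, so the top edge sits at y_top = 7.47986 − 0.75 = 6.72986 m along the incline.

y_top ≈ 6.73 m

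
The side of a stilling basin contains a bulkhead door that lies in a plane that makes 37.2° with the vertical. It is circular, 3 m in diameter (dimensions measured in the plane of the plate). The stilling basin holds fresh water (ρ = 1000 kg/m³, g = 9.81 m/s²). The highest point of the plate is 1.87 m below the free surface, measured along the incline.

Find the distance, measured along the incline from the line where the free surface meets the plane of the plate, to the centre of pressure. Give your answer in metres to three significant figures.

γ = ρg = 1000 × 9.81 = 9810 N/m³ = 9.81 kN/m³.
The plate makes 37.2° with the vertical, i.e. θ = 90° − 37.2° = 52.8° to the horizontal. Measuring y along the incline from the free-surface line, vertical depth h = y·sinθ with sinθ = 0.796530.
The centroid is at the centre, 1.5 m below the top of the plate, so y_c = 1.87 + 1.5 = 3.37 m and h_c = 3.37 × 0.796530 = 2.68431 m.
A = π(1.5)² = 7.06858 m².
Resultant F = γ·h_c·A = 9.81 × 2.68431 × 7.06858 = 186.137 kN.
I_c = πr⁴/4 = π × 1.5⁴/4 = 3.97608 m⁴.
Centre of pressure: y_p = y_c + I_c/(y_c·A) = 3.37 + 3.97608/(3.37 × 7.06858) = 3.37 + 0.166914 = 3.53691 m along the plane.

y_p = 3.54 m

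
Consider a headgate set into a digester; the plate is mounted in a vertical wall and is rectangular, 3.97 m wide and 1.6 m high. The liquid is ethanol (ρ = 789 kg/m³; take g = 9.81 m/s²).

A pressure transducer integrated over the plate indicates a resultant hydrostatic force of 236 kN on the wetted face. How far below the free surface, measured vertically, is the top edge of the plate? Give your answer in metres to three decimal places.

d_top ≈ 4.000 m

γ = ρg = 789 × 9.81 / 1000 = 7.74009 kN/m³.
A = 3.97 × 1.6 = 6.352 m².
From F = γ·h_c·A, the centroid depth is h_c = 236/(7.74009 × 6.352) = 4.80016 m.
The centroid lies 1.6/2 = 0.8 m below the top edge, so the top edge sits at h_top = 4.80016 − 0.8 = 4.00016 m below the surface.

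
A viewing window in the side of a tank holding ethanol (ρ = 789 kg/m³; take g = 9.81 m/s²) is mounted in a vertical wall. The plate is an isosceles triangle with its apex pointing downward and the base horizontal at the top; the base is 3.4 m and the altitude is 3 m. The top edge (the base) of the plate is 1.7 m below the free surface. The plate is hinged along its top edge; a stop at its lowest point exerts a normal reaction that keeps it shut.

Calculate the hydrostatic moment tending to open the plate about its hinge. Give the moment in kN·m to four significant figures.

γ = ρg = 789 × 9.81 / 1000 = 7.74009 kN/m³.
With the apex down, the centroid sits h/3 = 3/3 = 1 m below the base (the top edge), so the centroid depth is h_c = 1.7 + 1 = 2.7 m.
A = ½ × 3.4 × 3 = 5.1 m².
Resultant F = γ·h_c·A = 7.74009 × 2.7 × 5.1 = 106.581 kN.
I_c = b·h³/36 = 3.4 × 3³/36 = 2.55 m⁴.
Centre of pressure: y_p = y_c + I_c/(y_c·A) = 2.7 + 2.55/(2.7 × 5.1) = 2.7 + 0.185185 = 2.88519 m along the plane.
The resultant acts 1 + 0.185185 = 1.18518 m (along the plate) below the hinge at the top edge, so the moment about the hinge is M = F × 1.18518 = 106.581 × 1.18518 = 126.318 kN·m.

M ≈ 126.3 kN·m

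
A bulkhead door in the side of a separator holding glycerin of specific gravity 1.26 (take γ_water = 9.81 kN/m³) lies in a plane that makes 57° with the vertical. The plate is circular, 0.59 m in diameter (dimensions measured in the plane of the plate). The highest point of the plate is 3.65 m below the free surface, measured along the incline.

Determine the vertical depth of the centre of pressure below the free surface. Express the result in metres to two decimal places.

γ = 1.26 × 9.81 = 12.3606 kN/m³.
The plate makes 57° with the vertical, i.e. θ = 90° − 57° = 33° to the horizontal. Measuring y along the incline from the free-surface line, vertical depth h = y·sinθ with sinθ = 0.544639.
The centroid is at the centre, 0.295 m below the top of the plate, so y_c = 3.65 + 0.295 = 3.945 m and h_c = 3.945 × 0.544639 = 2.1486 m.
A = π(0.295)² = 0.273397 m².
Resultant F = γ·h_c·A = 12.3606 × 2.1486 × 0.273397 = 7.26087 kN.
I_c = πr⁴/4 = π × 0.295⁴/4 = 0.0059481 m⁴.
Centre of pressure: y_p = y_c + I_c/(y_c·A) = 3.945 + 0.0059481/(3.945 × 0.273397) = 3.945 + 0.0055149 = 3.95051 m along the plane.
Vertically, h_p = y_p·sinθ = 3.95051 × 0.544639 = 2.1516 m.

h_p = 2.15 m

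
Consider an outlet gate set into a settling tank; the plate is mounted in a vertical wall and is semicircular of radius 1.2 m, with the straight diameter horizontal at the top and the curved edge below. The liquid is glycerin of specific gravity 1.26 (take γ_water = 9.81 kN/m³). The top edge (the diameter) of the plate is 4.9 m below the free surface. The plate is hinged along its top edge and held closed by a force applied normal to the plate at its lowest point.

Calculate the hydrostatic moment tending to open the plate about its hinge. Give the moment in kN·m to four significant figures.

γ = 1.26 × 9.81 = 12.3606 kN/m³.
The centroid of a semicircle lies 4r/(3π) = 0.509296 m from the diameter, here below the top edge, so the centroid depth is h_c = 4.9 + 0.509296 = 5.4093 m.
A = πr²/2 = π × 1.2²/2 = 2.26195 m².
Resultant F = γ·h_c·A = 12.3606 × 5.4093 × 2.26195 = 151.239 kN.
I_c = (π/8 − 8/(9π))·r⁴ = 0.109757 × 1.2⁴ = 0.227592 m⁴.
Centre of pressure: y_p = y_c + I_c/(y_c·A) = 5.4093 + 0.227592/(5.4093 × 2.26195) = 5.4093 + 0.0186009 = 5.4279 m along the plane.
The resultant acts 0.509296 + 0.0186009 = 0.527897 m (along the plate) below the hinge at the top edge, so the moment about the hinge is M = F × 0.527897 = 151.239 × 0.527897 = 79.8386 kN·m.

M ≈ 79.84 kN·m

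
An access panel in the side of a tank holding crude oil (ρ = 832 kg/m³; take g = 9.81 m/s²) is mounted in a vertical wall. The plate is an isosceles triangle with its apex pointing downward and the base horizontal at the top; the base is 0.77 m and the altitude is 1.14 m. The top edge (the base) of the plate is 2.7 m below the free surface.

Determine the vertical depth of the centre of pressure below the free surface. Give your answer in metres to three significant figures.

γ = ρg = 832 × 9.81 / 1000 = 8.16192 kN/m³.
With the apex down, the centroid sits h/3 = 1.14/3 = 0.38 m below the base (the top edge), so the centroid depth is h_c = 2.7 + 0.38 = 3.08 m.
A = ½ × 0.77 × 1.14 = 0.4389 m².
Resultant F = γ·h_c·A = 8.16192 × 3.08 × 0.4389 = 11.0334 kN.
I_c = b·h³/36 = 0.77 × 1.14³/36 = 0.0316886 m⁴.
Centre of pressure: y_p = y_c + I_c/(y_c·A) = 3.08 + 0.0316886/(3.08 × 0.4389) = 3.08 + 0.0234416 = 3.10344 m along the plane.

h_p = 3.10 m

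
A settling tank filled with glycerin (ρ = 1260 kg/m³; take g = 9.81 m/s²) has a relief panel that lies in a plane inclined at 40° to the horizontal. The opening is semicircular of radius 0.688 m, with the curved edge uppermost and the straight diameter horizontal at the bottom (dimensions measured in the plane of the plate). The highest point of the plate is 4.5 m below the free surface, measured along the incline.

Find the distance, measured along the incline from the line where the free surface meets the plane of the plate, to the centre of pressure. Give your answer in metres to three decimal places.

y_p = 4.903 m

γ = ρg = 1260 × 9.81 / 1000 = 12.3606 kN/m³.
Let θ = 40° be the plate's angle to the horizontal; measure y along the incline from where the plane meets the free surface. Vertical depth h = y·sinθ with sinθ = 0.642788.
The centroid lies 4r/(3π) = 0.291996 m above the diameter, so r − 4r/(3π) = 0.688 − 0.291996 = 0.396004 m below the topmost point, so y_c = 4.5 + 0.396004 = 4.896 m and h_c = 4.896 × 0.642788 = 3.14709 m.
A = πr²/2 = π × 0.688²/2 = 0.743527 m².
Resultant F = γ·h_c·A = 12.3606 × 3.14709 × 0.743527 = 28.9231 kN.
I_c = (π/8 − 8/(9π))·r⁴ = 0.109757 × 0.688⁴ = 0.0245916 m⁴.
Centre of pressure: y_p = y_c + I_c/(y_c·A) = 4.896 + 0.0245916/(4.896 × 0.743527) = 4.896 + 0.00675536 = 4.90276 m along the plane.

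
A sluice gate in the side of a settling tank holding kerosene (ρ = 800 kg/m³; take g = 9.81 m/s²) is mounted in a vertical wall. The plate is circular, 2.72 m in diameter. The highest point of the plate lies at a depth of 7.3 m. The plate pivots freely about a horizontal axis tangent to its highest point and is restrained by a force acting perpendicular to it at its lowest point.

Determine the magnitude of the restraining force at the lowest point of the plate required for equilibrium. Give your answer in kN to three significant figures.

P ≈ 205 kN

γ = ρg = 800 × 9.81 / 1000 = 7.848 kN/m³.
The centroid is at the centre, 1.36 m below the top of the plate, so the centroid depth is h_c = 7.3 + 1.36 = 8.66 m.
A = π(1.36)² = 5.81069 m².
Resultant F = γ·h_c·A = 7.848 × 8.66 × 5.81069 = 394.916 kN.
I_c = πr⁴/4 = π × 1.36⁴/4 = 2.68686 m⁴.
Centre of pressure: y_p = y_c + I_c/(y_c·A) = 8.66 + 2.68686/(8.66 × 5.81069) = 8.66 + 0.0533949 = 8.71339 m along the plane.
The resultant acts 1.36 + 0.0533949 = 1.41339 m (along the plate) below the hinge at the top edge, so the moment about the hinge is M = F × 1.41339 = 394.916 × 1.41339 = 558.17 kN·m.
A normal force at the bottom, 2.72 m from the hinge, must supply this moment: P = 558.17/2.72 = 205.21 kN.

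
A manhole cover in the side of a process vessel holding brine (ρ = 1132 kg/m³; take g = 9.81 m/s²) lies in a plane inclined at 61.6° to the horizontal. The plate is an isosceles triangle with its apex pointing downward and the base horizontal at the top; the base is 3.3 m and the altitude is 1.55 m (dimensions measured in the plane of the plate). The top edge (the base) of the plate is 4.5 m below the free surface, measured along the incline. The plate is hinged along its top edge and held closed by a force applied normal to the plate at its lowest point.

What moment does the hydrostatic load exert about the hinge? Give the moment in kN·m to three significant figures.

γ = ρg = 1132 × 9.81 / 1000 = 11.10492 kN/m³.
Let θ = 61.6° be the plate's angle to the horizontal; measure y along the incline from where the plane meets the free surface. Vertical depth h = y·sinθ with sinθ = 0.879649.
With the apex down, the centroid sits h/3 = 1.55/3 = 0.516667 m below the base (the top edge), so y_c = 4.5 + 0.516667 = 5.01667 m and h_c = 5.01667 × 0.879649 = 4.41291 m.
A = ½ × 3.3 × 1.55 = 2.5575 m².
Resultant F = γ·h_c·A = 11.10492 × 4.41291 × 2.5575 = 125.33 kN.
I_c = b·h³/36 = 3.3 × 1.55³/36 = 0.341355 m⁴.
Centre of pressure: y_p = y_c + I_c/(y_c·A) = 5.01667 + 0.341355/(5.01667 × 2.5575) = 5.01667 + 0.0266057 = 5.04328 m along the plane.
The resultant acts 0.516667 + 0.0266057 = 0.543273 m (along the plate) below the hinge at the top edge, so the moment about the hinge is M = F × 0.543273 = 125.33 × 0.543273 = 68.0884 kN·m.

M ≈ 68.1 kN·m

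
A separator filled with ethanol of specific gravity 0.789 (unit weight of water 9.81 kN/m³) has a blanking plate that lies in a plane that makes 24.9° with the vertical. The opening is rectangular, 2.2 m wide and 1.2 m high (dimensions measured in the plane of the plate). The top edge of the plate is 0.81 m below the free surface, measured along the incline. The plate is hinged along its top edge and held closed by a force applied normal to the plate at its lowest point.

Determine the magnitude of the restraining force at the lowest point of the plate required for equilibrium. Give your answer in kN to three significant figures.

P ≈ 14.9 kN

γ = 0.789 × 9.81 = 7.74009 kN/m³.
The plate makes 24.9° with the vertical, i.e. θ = 90° − 24.9° = 65.1° to the horizontal. Measuring y along the incline from the free-surface line, vertical depth h = y·sinθ with sinθ = 0.907044.
The centroid lies 1.2/2 = 0.6 m below the top edge, so y_c = 0.81 + 0.6 = 1.41 m and h_c = 1.41 × 0.907044 = 1.27893 m.
A = 2.2 × 1.2 = 2.64 m².
Resultant F = γ·h_c·A = 7.74009 × 1.27893 × 2.64 = 26.1334 kN.
I_c = b·h³/12 = 2.2 × 1.2³/12 = 0.3168 m⁴.
Centre of pressure: y_p = y_c + I_c/(y_c·A) = 1.41 + 0.3168/(1.41 × 2.64) = 1.41 + 0.0851064 = 1.49511 m along the plane.
The resultant acts 0.6 + 0.0851064 = 0.685106 m (along the plate) below the hinge at the top edge, so the moment about the hinge is M = F × 0.685106 = 26.1334 × 0.685106 = 17.9041 kN·m.
A normal force at the bottom, 1.2 m from the hinge, must supply this moment: P = 17.9041/1.2 = 14.9201 kN.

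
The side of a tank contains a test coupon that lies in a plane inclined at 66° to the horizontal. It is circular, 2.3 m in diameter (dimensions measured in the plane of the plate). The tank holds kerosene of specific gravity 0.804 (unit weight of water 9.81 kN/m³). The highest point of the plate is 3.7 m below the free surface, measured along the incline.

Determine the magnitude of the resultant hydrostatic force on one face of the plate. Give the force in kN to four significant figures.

γ = 0.804 × 9.81 = 7.88724 kN/m³.
Let θ = 66° be the plate's angle to the horizontal; measure y along the incline from where the plane meets the free surface. Vertical depth h = y·sinθ with sinθ = 0.913545.
The centroid is at the centre, 1.15 m below the top of the plate, so y_c = 3.7 + 1.15 = 4.85 m and h_c = 4.85 × 0.913545 = 4.43069 m.
A = π(1.15)² = 4.15476 m².
Resultant F = γ·h_c·A = 7.88724 × 4.43069 × 4.15476 = 145.192 kN.

F ≈ 145.2 kN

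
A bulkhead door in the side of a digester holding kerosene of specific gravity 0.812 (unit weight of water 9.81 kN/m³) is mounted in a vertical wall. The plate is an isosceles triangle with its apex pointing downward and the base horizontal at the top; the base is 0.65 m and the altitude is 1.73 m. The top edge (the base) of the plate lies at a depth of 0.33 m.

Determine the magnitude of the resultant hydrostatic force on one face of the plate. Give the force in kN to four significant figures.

γ = 0.812 × 9.81 = 7.96572 kN/m³.
With the apex down, the centroid sits h/3 = 1.73/3 = 0.576667 m below the base (the top edge), so the centroid depth is h_c = 0.33 + 0.576667 = 0.906667 m.
A = ½ × 0.65 × 1.73 = 0.56225 m².
Resultant F = γ·h_c·A = 7.96572 × 0.906667 × 0.56225 = 4.06071 kN.

F ≈ 4.061 kN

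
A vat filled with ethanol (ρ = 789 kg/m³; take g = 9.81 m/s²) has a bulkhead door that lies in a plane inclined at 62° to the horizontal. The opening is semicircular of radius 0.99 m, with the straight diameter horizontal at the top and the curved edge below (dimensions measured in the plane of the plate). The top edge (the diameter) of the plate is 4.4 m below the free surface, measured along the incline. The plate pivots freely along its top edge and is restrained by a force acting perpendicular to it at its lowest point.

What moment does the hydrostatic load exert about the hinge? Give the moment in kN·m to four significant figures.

M ≈ 22.03 kN·m

γ = ρg = 789 × 9.81 / 1000 = 7.74009 kN/m³.
Let θ = 62° be the plate's angle to the horizontal; measure y along the incline from where the plane meets the free surface. Vertical depth h = y·sinθ with sinθ = 0.882948.
The centroid of a semicircle lies 4r/(3π) = 0.420169 m from the diameter, here below the top edge, so y_c = 4.4 + 0.420169 = 4.82017 m and h_c = 4.82017 × 0.882948 = 4.25596 m.
A = πr²/2 = π × 0.99²/2 = 1.53954 m².
Resultant F = γ·h_c·A = 7.74009 × 4.25596 × 1.53954 = 50.7148 kN.
I_c = (π/8 − 8/(9π))·r⁴ = 0.109757 × 0.99⁴ = 0.105432 m⁴.
Centre of pressure: y_p = y_c + I_c/(y_c·A) = 4.82017 + 0.105432/(4.82017 × 1.53954) = 4.82017 + 0.0142075 = 4.83438 m along the plane.
The resultant acts 0.420169 + 0.0142075 = 0.434376 m (along the plate) below the hinge at the top edge, so the moment about the hinge is M = F × 0.434376 = 50.7148 × 0.434376 = 22.0293 kN·m.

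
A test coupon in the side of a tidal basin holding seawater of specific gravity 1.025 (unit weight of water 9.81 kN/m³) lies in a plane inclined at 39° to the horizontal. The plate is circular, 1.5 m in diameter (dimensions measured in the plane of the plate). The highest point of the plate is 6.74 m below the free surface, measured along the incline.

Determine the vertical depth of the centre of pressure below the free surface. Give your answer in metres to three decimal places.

h_p = 4.725 m

γ = 1.025 × 9.81 = 10.05525 kN/m³.
Let θ = 39° be the plate's angle to the horizontal; measure y along the incline from where the plane meets the free surface. Vertical depth h = y·sinθ with sinθ = 0.629320.
The centroid is at the centre, 0.75 m below the top of the plate, so y_c = 6.74 + 0.75 = 7.49 m and h_c = 7.49 × 0.629320 = 4.71361 m.
A = π(0.75)² = 1.76715 m².
Resultant F = γ·h_c·A = 10.05525 × 4.71361 × 1.76715 = 83.7568 kN.
I_c = πr⁴/4 = π × 0.75⁴/4 = 0.248505 m⁴.
Centre of pressure: y_p = y_c + I_c/(y_c·A) = 7.49 + 0.248505/(7.49 × 1.76715) = 7.49 + 0.018775 = 7.50877 m along the plane.
Vertically, h_p = y_p·sinθ = 7.50877 × 0.629320 = 4.72542 m.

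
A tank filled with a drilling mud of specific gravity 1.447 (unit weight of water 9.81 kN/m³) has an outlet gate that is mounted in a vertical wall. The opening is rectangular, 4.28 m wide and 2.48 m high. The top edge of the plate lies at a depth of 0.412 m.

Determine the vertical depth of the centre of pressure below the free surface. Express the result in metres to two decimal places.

h_p = 1.96 m

γ = 1.447 × 9.81 = 14.19507 kN/m³.
The centroid lies 2.48/2 = 1.24 m below the top edge, so the centroid depth is h_c = 0.412 + 1.24 = 1.652 m.
A = 4.28 × 2.48 = 10.6144 m².
Resultant F = γ·h_c·A = 14.19507 × 1.652 × 10.6144 = 248.91 kN.
I_c = b·h³/12 = 4.28 × 2.48³/12 = 5.44023 m⁴.
Centre of pressure: y_p = y_c + I_c/(y_c·A) = 1.652 + 5.44023/(1.652 × 10.6144) = 1.652 + 0.31025 = 1.96225 m along the plane.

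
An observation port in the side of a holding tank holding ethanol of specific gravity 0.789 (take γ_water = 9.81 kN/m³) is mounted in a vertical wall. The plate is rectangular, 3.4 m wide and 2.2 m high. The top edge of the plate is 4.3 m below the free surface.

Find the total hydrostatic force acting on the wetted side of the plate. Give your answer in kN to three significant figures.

γ = 0.789 × 9.81 = 7.74009 kN/m³.
The centroid lies 2.2/2 = 1.1 m below the top edge, so the centroid depth is h_c = 4.3 + 1.1 = 5.4 m.
A = 3.4 × 2.2 = 7.48 m².
Resultant F = γ·h_c·A = 7.74009 × 5.4 × 7.48 = 312.638 kN.

F ≈ 313 kN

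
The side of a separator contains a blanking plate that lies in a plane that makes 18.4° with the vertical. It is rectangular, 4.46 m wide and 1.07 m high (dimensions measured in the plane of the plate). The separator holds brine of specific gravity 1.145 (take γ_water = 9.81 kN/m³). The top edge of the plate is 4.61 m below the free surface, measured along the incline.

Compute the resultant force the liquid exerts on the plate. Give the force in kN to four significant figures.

F ≈ 261.7 kN

γ = 1.145 × 9.81 = 11.23245 kN/m³.
The plate makes 18.4° with the vertical, i.e. θ = 90° − 18.4° = 71.6° to the horizontal. Measuring y along the incline from the free-surface line, vertical depth h = y·sinθ with sinθ = 0.948876.
The centroid lies 1.07/2 = 0.535 m below the top edge, so y_c = 4.61 + 0.535 = 5.145 m and h_c = 5.145 × 0.948876 = 4.88197 m.
A = 4.46 × 1.07 = 4.7722 m².
Resultant F = γ·h_c·A = 11.23245 × 4.88197 × 4.7722 = 261.691 kN.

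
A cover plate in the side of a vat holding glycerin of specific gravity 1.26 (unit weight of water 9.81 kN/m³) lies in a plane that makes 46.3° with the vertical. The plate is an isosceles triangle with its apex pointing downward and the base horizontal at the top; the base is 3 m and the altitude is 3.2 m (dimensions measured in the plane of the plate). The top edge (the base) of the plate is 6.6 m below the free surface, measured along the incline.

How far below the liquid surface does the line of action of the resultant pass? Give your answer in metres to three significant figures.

γ = 1.26 × 9.81 = 12.3606 kN/m³.
The plate makes 46.3° with the vertical, i.e. θ = 90° − 46.3° = 43.7° to the horizontal. Measuring y along the incline from the free-surface line, vertical depth h = y·sinθ with sinθ = 0.690882.
With the apex down, the centroid sits h/3 = 3.2/3 = 1.06667 m below the base (the top edge), so y_c = 6.6 + 1.06667 = 7.66667 m and h_c = 7.66667 × 0.690882 = 5.29676 m.
A = ½ × 3 × 3.2 = 4.8 m².
Resultant F = γ·h_c·A = 12.3606 × 5.29676 × 4.8 = 314.261 kN.
I_c = b·h³/36 = 3 × 3.2³/36 = 2.73067 m⁴.
Centre of pressure: y_p = y_c + I_c/(y_c·A) = 7.66667 + 2.73067/(7.66667 × 4.8) = 7.66667 + 0.074203 = 7.74087 m along the plane.
Vertically, h_p = y_p·sinθ = 7.74087 × 0.690882 = 5.34803 m.

h_p = 5.35 m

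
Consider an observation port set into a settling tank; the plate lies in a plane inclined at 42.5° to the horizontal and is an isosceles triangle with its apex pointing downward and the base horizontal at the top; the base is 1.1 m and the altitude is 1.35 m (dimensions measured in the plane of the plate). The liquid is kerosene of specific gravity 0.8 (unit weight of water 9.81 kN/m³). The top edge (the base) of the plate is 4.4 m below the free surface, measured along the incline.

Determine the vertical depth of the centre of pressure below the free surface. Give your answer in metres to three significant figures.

γ = 0.8 × 9.81 = 7.848 kN/m³.
Let θ = 42.5° be the plate's angle to the horizontal; measure y along the incline from where the plane meets the free surface. Vertical depth h = y·sinθ with sinθ = 0.675590.
With the apex down, the centroid sits h/3 = 1.35/3 = 0.45 m below the base (the top edge), so y_c = 4.4 + 0.45 = 4.85 m and h_c = 4.85 × 0.675590 = 3.27661 m.
A = ½ × 1.1 × 1.35 = 0.7425 m².
Resultant F = γ·h_c·A = 7.848 × 3.27661 × 0.7425 = 19.0933 kN.
I_c = b·h³/36 = 1.1 × 1.35³/36 = 0.0751781 m⁴.
Centre of pressure: y_p = y_c + I_c/(y_c·A) = 4.85 + 0.0751781/(4.85 × 0.7425) = 4.85 + 0.0208763 = 4.87088 m along the plane.
Vertically, h_p = y_p·sinθ = 4.87088 × 0.675590 = 3.29072 m.

h_p = 3.29 m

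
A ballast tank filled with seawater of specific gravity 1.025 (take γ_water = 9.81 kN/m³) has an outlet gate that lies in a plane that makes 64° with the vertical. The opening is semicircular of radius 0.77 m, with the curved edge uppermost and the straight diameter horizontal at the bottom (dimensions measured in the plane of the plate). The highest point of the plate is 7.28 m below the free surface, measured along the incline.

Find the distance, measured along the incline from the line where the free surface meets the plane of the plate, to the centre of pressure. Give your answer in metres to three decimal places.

y_p = 7.729 m

γ = 1.025 × 9.81 = 10.05525 kN/m³.
The plate makes 64° with the vertical, i.e. θ = 90° − 64° = 26° to the horizontal. Measuring y along the incline from the free-surface line, vertical depth h = y·sinθ with sinθ = 0.438371.
The centroid lies 4r/(3π) = 0.326798 m above the diameter, so r − 4r/(3π) = 0.77 − 0.326798 = 0.443202 m below the topmost point, so y_c = 7.28 + 0.443202 = 7.7232 m and h_c = 7.7232 × 0.438371 = 3.38563 m.
A = πr²/2 = π × 0.77²/2 = 0.931325 m².
Resultant F = γ·h_c·A = 10.05525 × 3.38563 × 0.931325 = 31.7054 kN.
I_c = (π/8 − 8/(9π))·r⁴ = 0.109757 × 0.77⁴ = 0.0385829 m⁴.
Centre of pressure: y_p = y_c + I_c/(y_c·A) = 7.7232 + 0.0385829/(7.7232 × 0.931325) = 7.7232 + 0.00536409 = 7.72856 m along the plane.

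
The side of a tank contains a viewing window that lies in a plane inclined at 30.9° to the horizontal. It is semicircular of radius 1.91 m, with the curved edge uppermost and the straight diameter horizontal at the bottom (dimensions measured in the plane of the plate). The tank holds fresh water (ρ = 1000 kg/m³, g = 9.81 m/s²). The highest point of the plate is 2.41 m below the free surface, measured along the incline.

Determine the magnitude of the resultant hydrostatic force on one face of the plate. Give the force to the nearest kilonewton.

γ = ρg = 1000 × 9.81 = 9810 N/m³ = 9.81 kN/m³.
Let θ = 30.9° be the plate's angle to the horizontal; measure y along the incline from where the plane meets the free surface. Vertical depth h = y·sinθ with sinθ = 0.513541.
The centroid lies 4r/(3π) = 0.810629 m above the diameter, so r − 4r/(3π) = 1.91 − 0.810629 = 1.09937 m below the topmost point, so y_c = 2.41 + 1.09937 = 3.50937 m and h_c = 3.50937 × 0.513541 = 1.80221 m.
A = πr²/2 = π × 1.91²/2 = 5.73042 m².
Resultant F = γ·h_c·A = 9.81 × 1.80221 × 5.73042 = 101.312 kN.

F ≈ 101 kN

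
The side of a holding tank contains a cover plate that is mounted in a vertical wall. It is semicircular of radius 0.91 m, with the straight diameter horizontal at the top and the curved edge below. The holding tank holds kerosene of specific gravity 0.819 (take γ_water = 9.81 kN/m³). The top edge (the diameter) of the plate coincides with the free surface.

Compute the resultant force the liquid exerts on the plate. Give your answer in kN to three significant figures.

F ≈ 4.04 kN

γ = 0.819 × 9.81 = 8.03439 kN/m³.
The centroid of a semicircle lies 4r/(3π) = 0.386216 m from the diameter, here below the top edge, so the centroid depth is h_c = 0.386216 m.
A = πr²/2 = π × 0.91²/2 = 1.30078 m².
Resultant F = γ·h_c·A = 8.03439 × 0.386216 × 1.30078 = 4.03633 kN.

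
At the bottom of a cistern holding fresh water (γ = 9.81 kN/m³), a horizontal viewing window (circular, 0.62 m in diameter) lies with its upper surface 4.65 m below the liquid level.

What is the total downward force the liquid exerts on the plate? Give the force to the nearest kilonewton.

F ≈ 14 kN

γ = 9.81 kN/m³.
The plate is horizontal, so pressure is uniform at p = γ·h = 9.81 × 4.65 = 45.6165 kN/m².
A = π(0.31)² = 0.301907 m².
F = p·A = 45.6165 × 0.301907 = 13.7719 kN.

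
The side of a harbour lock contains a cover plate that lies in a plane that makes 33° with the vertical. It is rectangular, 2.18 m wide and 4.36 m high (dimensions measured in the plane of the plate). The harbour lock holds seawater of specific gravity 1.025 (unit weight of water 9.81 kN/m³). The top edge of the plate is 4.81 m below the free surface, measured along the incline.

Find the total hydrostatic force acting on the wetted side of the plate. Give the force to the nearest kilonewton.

γ = 1.025 × 9.81 = 10.05525 kN/m³.
The plate makes 33° with the vertical, i.e. θ = 90° − 33° = 57° to the horizontal. Measuring y along the incline from the free-surface line, vertical depth h = y·sinθ with sinθ = 0.838671.
The centroid lies 4.36/2 = 2.18 m below the top edge, so y_c = 4.81 + 2.18 = 6.99 m and h_c = 6.99 × 0.838671 = 5.86231 m.
A = 2.18 × 4.36 = 9.5048 m².
Resultant F = γ·h_c·A = 10.05525 × 5.86231 × 9.5048 = 560.279 kN.

F ≈ 560 kN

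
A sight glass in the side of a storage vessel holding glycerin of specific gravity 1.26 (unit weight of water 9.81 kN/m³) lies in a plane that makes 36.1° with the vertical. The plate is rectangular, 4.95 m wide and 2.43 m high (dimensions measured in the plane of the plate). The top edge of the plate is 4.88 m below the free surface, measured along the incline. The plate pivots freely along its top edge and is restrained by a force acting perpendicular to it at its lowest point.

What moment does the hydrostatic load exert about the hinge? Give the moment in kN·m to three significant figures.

M ≈ 949 kN·m

γ = 1.26 × 9.81 = 12.3606 kN/m³.
The plate makes 36.1° with the vertical, i.e. θ = 90° − 36.1° = 53.9° to the horizontal. Measuring y along the incline from the free-surface line, vertical depth h = y·sinθ with sinθ = 0.807990.
The centroid lies 2.43/2 = 1.215 m below the top edge, so y_c = 4.88 + 1.215 = 6.095 m and h_c = 6.095 × 0.807990 = 4.9247 m.
A = 4.95 × 2.43 = 12.0285 m².
Resultant F = γ·h_c·A = 12.3606 × 4.9247 × 12.0285 = 732.202 kN.
I_c = b·h³/12 = 4.95 × 2.43³/12 = 5.91892 m⁴.
Centre of pressure: y_p = y_c + I_c/(y_c·A) = 6.095 + 5.91892/(6.095 × 12.0285) = 6.095 + 0.0807342 = 6.17573 m along the plane.
The resultant acts 1.215 + 0.0807342 = 1.29573 m (along the plate) below the hinge at the top edge, so the moment about the hinge is M = F × 1.29573 = 732.202 × 1.29573 = 948.736 kN·m.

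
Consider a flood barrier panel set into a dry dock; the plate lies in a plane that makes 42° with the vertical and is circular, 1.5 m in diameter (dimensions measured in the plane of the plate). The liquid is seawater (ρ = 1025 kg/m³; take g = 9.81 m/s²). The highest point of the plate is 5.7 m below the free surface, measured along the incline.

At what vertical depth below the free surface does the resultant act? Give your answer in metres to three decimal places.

h_p = 4.809 m

γ = ρg = 1025 × 9.81 / 1000 = 10.05525 kN/m³.
The plate makes 42° with the vertical, i.e. θ = 90° − 42° = 48° to the horizontal. Measuring y along the incline from the free-surface line, vertical depth h = y·sinθ with sinθ = 0.743145.
The centroid is at the centre, 0.75 m below the top of the plate, so y_c = 5.7 + 0.75 = 6.45 m and h_c = 6.45 × 0.743145 = 4.79329 m.
A = π(0.75)² = 1.76715 m².
Resultant F = γ·h_c·A = 10.05525 × 4.79329 × 1.76715 = 85.1726 kN.
I_c = πr⁴/4 = π × 0.75⁴/4 = 0.248505 m⁴.
Centre of pressure: y_p = y_c + I_c/(y_c·A) = 6.45 + 0.248505/(6.45 × 1.76715) = 6.45 + 0.0218023 = 6.4718 m along the plane.
Vertically, h_p = y_p·sinθ = 6.4718 × 0.743145 = 4.80949 m.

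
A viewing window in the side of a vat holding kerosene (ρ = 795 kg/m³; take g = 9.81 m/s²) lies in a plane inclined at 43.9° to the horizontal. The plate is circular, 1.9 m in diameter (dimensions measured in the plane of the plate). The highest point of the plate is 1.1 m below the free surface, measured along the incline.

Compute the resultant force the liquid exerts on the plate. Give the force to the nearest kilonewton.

F ≈ 31 kN

γ = ρg = 795 × 9.81 / 1000 = 7.79895 kN/m³.
Let θ = 43.9° be the plate's angle to the horizontal; measure y along the incline from where the plane meets the free surface. Vertical depth h = y·sinθ with sinθ = 0.693402.
The centroid is at the centre, 0.95 m below the top of the plate, so y_c = 1.1 + 0.95 = 2.05 m and h_c = 2.05 × 0.693402 = 1.42147 m.
A = π(0.95)² = 2.83529 m².
Resultant F = γ·h_c·A = 7.79895 × 1.42147 × 2.83529 = 31.4319 kN.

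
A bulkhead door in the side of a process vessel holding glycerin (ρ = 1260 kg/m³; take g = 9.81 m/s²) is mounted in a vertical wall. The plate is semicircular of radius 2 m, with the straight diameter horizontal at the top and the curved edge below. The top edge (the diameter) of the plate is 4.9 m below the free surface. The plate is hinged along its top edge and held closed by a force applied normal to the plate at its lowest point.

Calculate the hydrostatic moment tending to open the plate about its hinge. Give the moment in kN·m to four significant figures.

M ≈ 400.7 kN·m

γ = ρg = 1260 × 9.81 / 1000 = 12.3606 kN/m³.
The centroid of a semicircle lies 4r/(3π) = 0.848826 m from the diameter, here below the top edge, so the centroid depth is h_c = 4.9 + 0.848826 = 5.74883 m.
A = πr²/2 = π × 2²/2 = 6.28319 m².
Resultant F = γ·h_c·A = 12.3606 × 5.74883 × 6.28319 = 446.477 kN.
I_c = (π/8 − 8/(9π))·r⁴ = 0.109757 × 2⁴ = 1.75611 m⁴.
Centre of pressure: y_p = y_c + I_c/(y_c·A) = 5.74883 + 1.75611/(5.74883 × 6.28319) = 5.74883 + 0.0486174 = 5.79745 m along the plane.
The resultant acts 0.848826 + 0.0486174 = 0.897443 m (along the plate) below the hinge at the top edge, so the moment about the hinge is M = F × 0.897443 = 446.477 × 0.897443 = 400.688 kN·m.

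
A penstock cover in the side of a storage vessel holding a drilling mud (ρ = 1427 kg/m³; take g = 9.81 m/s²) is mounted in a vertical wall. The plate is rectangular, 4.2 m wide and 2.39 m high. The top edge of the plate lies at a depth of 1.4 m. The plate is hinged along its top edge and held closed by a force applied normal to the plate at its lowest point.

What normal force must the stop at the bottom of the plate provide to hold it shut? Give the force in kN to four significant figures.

γ = ρg = 1427 × 9.81 / 1000 = 13.99887 kN/m³.
The centroid lies 2.39/2 = 1.195 m below the top edge, so the centroid depth is h_c = 1.4 + 1.195 = 2.595 m.
A = 4.2 × 2.39 = 10.038 m².
Resultant F = γ·h_c·A = 13.99887 × 2.595 × 10.038 = 364.651 kN.
I_c = b·h³/12 = 4.2 × 2.39³/12 = 4.77817 m⁴.
Centre of pressure: y_p = y_c + I_c/(y_c·A) = 2.595 + 4.77817/(2.595 × 10.038) = 2.595 + 0.183433 = 2.77843 m along the plane.
The resultant acts 1.195 + 0.183433 = 1.37843 m (along the plate) below the hinge at the top edge, so the moment about the hinge is M = F × 1.37843 = 364.651 × 1.37843 = 502.646 kN·m.
A normal force at the bottom, 2.39 m from the hinge, must supply this moment: P = 502.646/2.39 = 210.312 kN.

P ≈ 210.3 kN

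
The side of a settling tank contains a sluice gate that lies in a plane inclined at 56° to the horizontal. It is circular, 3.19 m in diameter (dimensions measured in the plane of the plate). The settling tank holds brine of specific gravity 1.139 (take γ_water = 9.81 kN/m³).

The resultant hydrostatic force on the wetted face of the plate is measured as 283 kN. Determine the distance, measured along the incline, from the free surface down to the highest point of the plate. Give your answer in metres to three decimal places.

y_top ≈ 2.228 m

γ = 1.139 × 9.81 = 11.17359 kN/m³.
A = π(1.595)² = 7.99229 m².
From F = γ·h_c·A, the centroid depth is h_c = 283/(11.17359 × 7.99229) = 3.169 m.
Let θ = 56° be the plate's angle to the horizontal; measure y along the incline from where the plane meets the free surface. Vertical depth h = y·sinθ with sinθ = 0.829038.
Along the incline, y_c = h_c/sinθ = 3.169/0.829038 = 3.8225 m.
The centroid is at the centre, 1.595 m below the top of the plate, so the highest point sits at y_top = 3.8225 − 1.595 = 2.2275 m along the incline.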